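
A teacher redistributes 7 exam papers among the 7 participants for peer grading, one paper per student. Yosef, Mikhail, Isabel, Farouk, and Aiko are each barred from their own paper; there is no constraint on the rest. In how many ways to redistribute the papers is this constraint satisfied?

Let A_j be the event that the j-th constrained one is fixed. By inclusion-exclusion over the 5 events:
Σ_{j=0}^{5} (-1)^j C(5,j)(7-j)!
= C(5,0)·7! - C(5,1)·6! + C(5,2)·5! - C(5,3)·4! + C(5,4)·3! - C(5,5)·2!
= 5040 - 3600 + 1200 - 240 + 30 - 2
= 2428

2428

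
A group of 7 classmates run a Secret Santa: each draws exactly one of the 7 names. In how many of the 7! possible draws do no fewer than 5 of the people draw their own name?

22

Sum C(7,i)·!(7-i) for i = 5..7:
  i=5: C(7,5)·!2 = 21·1 = 21
  i=6: C(7,6)·!1 = 7·0 = 0
  i=7: C(7,7)·!0 = 1·1 = 1
Total = 22.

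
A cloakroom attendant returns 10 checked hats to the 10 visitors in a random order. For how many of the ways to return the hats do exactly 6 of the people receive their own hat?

Pick the 6 fixed positions: C(10,6) = 210 ways.
The remaining 4 must be deranged: !4 = 9.
Total: 210 × 9 = 1890.

1890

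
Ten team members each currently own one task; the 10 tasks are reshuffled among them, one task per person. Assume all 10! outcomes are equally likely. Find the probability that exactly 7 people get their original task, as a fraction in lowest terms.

1/15120

Favorable outcomes: C(10,7)·!3 = 120·2 = 240.
Total outcomes: 10! = 3628800.
Probability = 240/3628800 = 1/15120.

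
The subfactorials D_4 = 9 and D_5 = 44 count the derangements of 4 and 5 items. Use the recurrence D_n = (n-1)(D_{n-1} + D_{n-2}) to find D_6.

D_6 = (6-1)·(D_5 + D_4) = 5·(44 + 9) = 5·53 = 265.

265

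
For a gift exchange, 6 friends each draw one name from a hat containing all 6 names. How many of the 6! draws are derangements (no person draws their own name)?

265

!6 is the nearest integer to 6!/e.
6! = 720, and 720/e ≈ 264.87, so !6 = 265.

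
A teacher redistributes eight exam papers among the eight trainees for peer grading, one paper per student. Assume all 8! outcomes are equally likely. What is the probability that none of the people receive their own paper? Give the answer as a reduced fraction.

Favorable outcomes: !8 = 14833.
Total outcomes: 8! = 40320.
Probability = 14833/40320 = 2119/5760.

2119/5760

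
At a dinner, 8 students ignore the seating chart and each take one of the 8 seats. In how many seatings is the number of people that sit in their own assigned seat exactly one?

Pick the single fixed position: C(8,1) = 8 ways.
The remaining 7 must be deranged: !7 = 1854.
Total: 8 × 1854 = 14832.

14832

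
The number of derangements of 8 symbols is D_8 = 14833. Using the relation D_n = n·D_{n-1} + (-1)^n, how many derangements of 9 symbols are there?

133496

D_9 = 9·14833 - 1 = 133496.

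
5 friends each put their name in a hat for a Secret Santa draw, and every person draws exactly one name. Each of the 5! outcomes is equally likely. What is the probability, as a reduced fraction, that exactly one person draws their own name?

Favorable outcomes: C(5,1)·!4 = 5·9 = 45.
Total outcomes: 5! = 120.
Probability = 45/120 = 3/8.

3/8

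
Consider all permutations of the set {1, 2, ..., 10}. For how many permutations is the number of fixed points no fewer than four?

# with exactly i fixed is C(10,i)·!(10-i); sum over i=4..10:
  i=4: C(10,4)·!6 = 210·265 = 55650
  i=5: C(10,5)·!5 = 252·44 = 11088
  i=6: C(10,6)·!4 = 210·9 = 1890
  i=7: C(10,7)·!3 = 120·2 = 240
  i=8: C(10,8)·!2 = 45·1 = 45
  i=9: C(10,9)·!1 = 10·0 = 0
  i=10: C(10,10)·!0 = 1·1 = 1
Total = 68914.

68914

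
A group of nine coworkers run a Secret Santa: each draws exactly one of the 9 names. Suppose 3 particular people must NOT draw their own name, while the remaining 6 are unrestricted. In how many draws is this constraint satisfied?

256320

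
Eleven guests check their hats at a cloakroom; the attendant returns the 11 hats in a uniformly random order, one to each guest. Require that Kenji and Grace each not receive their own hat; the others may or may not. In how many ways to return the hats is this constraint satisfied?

Inclusion-exclusion on the 2 forbidden self-matches:
Σ_{j=0}^{2} (-1)^j C(2,j)(11-j)!
= C(2,0)·11! - C(2,1)·10! + C(2,2)·9!
= 39916800 - 7257600 + 362880
= 33022080

33022080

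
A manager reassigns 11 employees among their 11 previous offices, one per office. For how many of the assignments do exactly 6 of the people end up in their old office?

Choose which 6 of the 11 are fixed: C(11,6) = 462.
The other 5 form a derangement: !5 = 44.
Total: 462 × 44 = 20328.

20328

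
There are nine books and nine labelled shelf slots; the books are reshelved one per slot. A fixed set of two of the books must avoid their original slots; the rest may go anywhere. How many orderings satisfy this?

287280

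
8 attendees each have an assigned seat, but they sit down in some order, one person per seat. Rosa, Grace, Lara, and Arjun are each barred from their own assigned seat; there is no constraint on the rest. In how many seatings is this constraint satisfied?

24024

Inclusion-exclusion on the 4 forbidden self-matches:
Σ_{j=0}^{4} (-1)^j C(4,j)(8-j)!
= C(4,0)·8! - C(4,1)·7! + C(4,2)·6! - C(4,3)·5! + C(4,4)·4!
= 40320 - 20160 + 4320 - 480 + 24
= 24024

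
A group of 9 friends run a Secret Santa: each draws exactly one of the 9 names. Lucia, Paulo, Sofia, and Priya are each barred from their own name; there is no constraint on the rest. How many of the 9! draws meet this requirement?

229080

Inclusion-exclusion on the 4 forbidden self-matches:
Σ_{j=0}^{4} (-1)^j C(4,j)(9-j)!
= C(4,0)·9! - C(4,1)·8! + C(4,2)·7! - C(4,3)·6! + C(4,4)·5!
= 362880 - 161280 + 30240 - 2880 + 120
= 229080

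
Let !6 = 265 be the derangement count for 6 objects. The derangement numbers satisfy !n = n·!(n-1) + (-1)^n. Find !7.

1854

!7 = 7·265 - 1 = 1854.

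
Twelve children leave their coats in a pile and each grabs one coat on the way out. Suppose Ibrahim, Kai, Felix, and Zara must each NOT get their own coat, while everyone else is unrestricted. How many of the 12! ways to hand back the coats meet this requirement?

339696000

Inclusion-exclusion on the 4 forbidden self-matches:
Σ_{j=0}^{4} (-1)^j C(4,j)(12-j)!
= C(4,0)·12! - C(4,1)·11! + C(4,2)·10! - C(4,3)·9! + C(4,4)·8!
= 479001600 - 159667200 + 21772800 - 1451520 + 40320
= 339696000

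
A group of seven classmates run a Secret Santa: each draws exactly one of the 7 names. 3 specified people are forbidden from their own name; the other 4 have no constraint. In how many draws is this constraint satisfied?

Let A_j be the event that the j-th constrained one is fixed. By inclusion-exclusion over the 3 events:
Σ_{j=0}^{3} (-1)^j C(3,j)(7-j)!
= C(3,0)·7! - C(3,1)·6! + C(3,2)·5! - C(3,3)·4!
= 5040 - 2160 + 360 - 24
= 3216

3216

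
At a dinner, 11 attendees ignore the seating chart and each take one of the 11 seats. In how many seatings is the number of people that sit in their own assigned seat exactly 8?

330

Choose which 8 of the 11 are fixed: C(11,8) = 165.
The other 3 form a derangement: !3 = 2.
Total: 165 × 2 = 330.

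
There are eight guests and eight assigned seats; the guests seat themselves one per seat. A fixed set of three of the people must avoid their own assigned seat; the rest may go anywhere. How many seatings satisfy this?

27240

Inclusion-exclusion on the 3 forbidden self-matches:
Σ_{j=0}^{3} (-1)^j C(3,j)(8-j)!
= C(3,0)·8! - C(3,1)·7! + C(3,2)·6! - C(3,3)·5!
= 40320 - 15120 + 2160 - 120
= 27240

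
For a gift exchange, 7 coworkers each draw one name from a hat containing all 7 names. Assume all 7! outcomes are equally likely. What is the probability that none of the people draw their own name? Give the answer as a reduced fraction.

103/280

Favorable outcomes: !7 = 1854.
Total outcomes: 7! = 5040.
Probability = 1854/5040 = 103/280.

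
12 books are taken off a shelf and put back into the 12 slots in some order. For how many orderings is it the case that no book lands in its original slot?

176214841

!12 is the nearest integer to 12!/e.
12! = 479001600, and 479001600/e ≈ 176214840.93, so !12 = 176214841.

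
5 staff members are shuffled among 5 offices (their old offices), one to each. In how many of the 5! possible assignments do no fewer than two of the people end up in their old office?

31

Sum C(5,i)·!(5-i) for i = 2..5:
  i=2: C(5,2)·!3 = 10·2 = 20
  i=3: C(5,3)·!2 = 10·1 = 10
  i=4: C(5,4)·!1 = 5·0 = 0
  i=5: C(5,5)·!0 = 1·1 = 1
Total = 31.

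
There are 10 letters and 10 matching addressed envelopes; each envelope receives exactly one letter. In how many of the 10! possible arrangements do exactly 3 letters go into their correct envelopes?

Pick the 3 fixed positions: C(10,3) = 120 ways.
The other 7 form a derangement: !7 = 1854.
Total: 120 × 1854 = 222480.

222480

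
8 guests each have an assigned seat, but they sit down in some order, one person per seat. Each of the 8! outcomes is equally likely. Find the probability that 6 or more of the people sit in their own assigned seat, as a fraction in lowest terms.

29/40320

Favorable outcomes: Σ_{i≥6} C(8,i)·!(8-i) = 28·1 + 8·0 + 1·1 = 29.
Total outcomes: 8! = 40320.
Probability = 29/40320 = 29/40320.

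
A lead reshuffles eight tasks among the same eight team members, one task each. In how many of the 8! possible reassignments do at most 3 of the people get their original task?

39549

# with exactly i fixed is C(8,i)·!(8-i); sum over i=0..3:
  i=0: C(8,0)·!8 = 1·14833 = 14833
  i=1: C(8,1)·!7 = 8·1854 = 14832
  i=2: C(8,2)·!6 = 28·265 = 7420
  i=3: C(8,3)·!5 = 56·44 = 2464
Total = 39549.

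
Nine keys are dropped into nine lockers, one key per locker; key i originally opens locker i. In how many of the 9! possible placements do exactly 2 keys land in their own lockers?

Choose which 2 of the 9 are fixed: C(9,2) = 36.
The other 7 form a derangement: !7 = 1854.
Total: 36 × 1854 = 66744.

66744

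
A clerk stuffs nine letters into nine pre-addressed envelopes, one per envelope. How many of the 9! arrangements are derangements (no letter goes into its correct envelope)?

!9 = 9! · Σ_{k=0}^{9} (-1)^k/k!
= 9! - 9!/1! + 9!/2! - 9!/3! + 9!/4! - 9!/5! + 9!/6! - 9!/7! + 9!/8! - 9!/9!
= 362880 - 362880 + 181440 - 60480 + 15120 - 3024 + 504 - 72 + 9 - 1
= 133496

133496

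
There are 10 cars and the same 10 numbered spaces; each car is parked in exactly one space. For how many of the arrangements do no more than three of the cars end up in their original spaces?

# with exactly i fixed is C(10,i)·!(10-i); sum over i=0..3:
  i=0: C(10,0)·!10 = 1·1334961 = 1334961
  i=1: C(10,1)·!9 = 10·133496 = 1334960
  i=2: C(10,2)·!8 = 45·14833 = 667485
  i=3: C(10,3)·!7 = 120·1854 = 222480
Total = 3559886.

3559886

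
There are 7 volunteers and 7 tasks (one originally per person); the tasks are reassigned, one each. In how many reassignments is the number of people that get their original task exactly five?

21

Pick the 5 fixed positions: C(7,5) = 21 ways.
The other 2 form a derangement: !2 = 1.
Total: 21 × 1 = 21.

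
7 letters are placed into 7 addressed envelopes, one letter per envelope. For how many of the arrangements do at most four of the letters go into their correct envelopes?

5018

Sum C(7,i)·!(7-i) for i = 0..4:
  i=0: C(7,0)·!7 = 1·1854 = 1854
  i=1: C(7,1)·!6 = 7·265 = 1855
  i=2: C(7,2)·!5 = 21·44 = 924
  i=3: C(7,3)·!4 = 35·9 = 315
  i=4: C(7,4)·!3 = 35·2 = 70
Total = 5018.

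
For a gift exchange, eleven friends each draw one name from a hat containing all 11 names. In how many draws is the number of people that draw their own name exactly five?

122430

Pick the 5 fixed positions: C(11,5) = 462 ways.
The other 6 form a derangement: !6 = 265.
Total: 462 × 265 = 122430.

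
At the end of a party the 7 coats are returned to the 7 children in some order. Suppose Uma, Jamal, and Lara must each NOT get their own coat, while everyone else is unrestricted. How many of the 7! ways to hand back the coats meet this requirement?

3216

Inclusion-exclusion on the 3 forbidden self-matches:
Σ_{j=0}^{3} (-1)^j C(3,j)(7-j)!
= C(3,0)·7! - C(3,1)·6! + C(3,2)·5! - C(3,3)·4!
= 5040 - 2160 + 360 - 24
= 3216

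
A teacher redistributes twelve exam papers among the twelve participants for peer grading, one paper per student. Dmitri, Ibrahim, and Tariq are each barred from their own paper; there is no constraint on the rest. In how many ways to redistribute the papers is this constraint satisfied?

369774720

Let A_j be the event that the j-th constrained one is fixed. By inclusion-exclusion over the 3 events:
Σ_{j=0}^{3} (-1)^j C(3,j)(12-j)!
= C(3,0)·12! - C(3,1)·11! + C(3,2)·10! - C(3,3)·9!
= 479001600 - 119750400 + 10886400 - 362880
= 369774720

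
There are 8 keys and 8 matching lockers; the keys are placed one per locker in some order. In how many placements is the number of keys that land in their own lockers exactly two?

7420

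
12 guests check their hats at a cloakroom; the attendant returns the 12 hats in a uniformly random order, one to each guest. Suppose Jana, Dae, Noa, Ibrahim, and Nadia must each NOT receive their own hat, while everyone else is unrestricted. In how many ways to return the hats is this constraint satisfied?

Let A_j be the event that the j-th constrained one is fixed. By inclusion-exclusion over the 5 events:
Σ_{j=0}^{5} (-1)^j C(5,j)(12-j)!
= C(5,0)·12! - C(5,1)·11! + C(5,2)·10! - C(5,3)·9! + C(5,4)·8! - C(5,5)·7!
= 479001600 - 199584000 + 36288000 - 3628800 + 201600 - 5040
= 312273360

312273360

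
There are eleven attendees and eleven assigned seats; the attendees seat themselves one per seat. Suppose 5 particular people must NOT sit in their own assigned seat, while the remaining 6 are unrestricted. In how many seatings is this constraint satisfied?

25022880

Inclusion-exclusion on the 5 forbidden self-matches:
Σ_{j=0}^{5} (-1)^j C(5,j)(11-j)!
= C(5,0)·11! - C(5,1)·10! + C(5,2)·9! - C(5,3)·8! + C(5,4)·7! - C(5,5)·6!
= 39916800 - 18144000 + 3628800 - 403200 + 25200 - 720
= 25022880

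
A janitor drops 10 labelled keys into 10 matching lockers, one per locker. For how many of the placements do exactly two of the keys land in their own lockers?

Pick the 2 fixed positions: C(10,2) = 45 ways.
The other 8 form a derangement: !8 = 14833.
Total: 45 × 14833 = 667485.

667485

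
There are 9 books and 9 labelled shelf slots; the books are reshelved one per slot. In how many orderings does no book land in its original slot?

!9 = 9! · Σ_{k=0}^{9} (-1)^k/k!
= 9! - 9!/1! + 9!/2! - 9!/3! + 9!/4! - 9!/5! + 9!/6! - 9!/7! + 9!/8! - 9!/9!
= 362880 - 362880 + 181440 - 60480 + 15120 - 3024 + 504 - 72 + 9 - 1
= 133496

133496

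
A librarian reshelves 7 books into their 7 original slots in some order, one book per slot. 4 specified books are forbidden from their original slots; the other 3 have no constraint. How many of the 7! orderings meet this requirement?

2790

Inclusion-exclusion on the 4 forbidden self-matches:
Σ_{j=0}^{4} (-1)^j C(4,j)(7-j)!
= C(4,0)·7! - C(4,1)·6! + C(4,2)·5! - C(4,3)·4! + C(4,4)·3!
= 5040 - 2880 + 720 - 96 + 6
= 2790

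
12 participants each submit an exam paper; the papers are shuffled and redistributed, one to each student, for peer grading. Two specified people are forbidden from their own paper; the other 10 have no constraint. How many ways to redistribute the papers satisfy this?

402796800

Inclusion-exclusion on the 2 forbidden self-matches:
Σ_{j=0}^{2} (-1)^j C(2,j)(12-j)!
= C(2,0)·12! - C(2,1)·11! + C(2,2)·10!
= 479001600 - 79833600 + 3628800
= 402796800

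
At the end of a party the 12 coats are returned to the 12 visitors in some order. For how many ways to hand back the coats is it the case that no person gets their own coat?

176214841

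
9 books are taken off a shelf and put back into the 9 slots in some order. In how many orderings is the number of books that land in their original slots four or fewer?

361541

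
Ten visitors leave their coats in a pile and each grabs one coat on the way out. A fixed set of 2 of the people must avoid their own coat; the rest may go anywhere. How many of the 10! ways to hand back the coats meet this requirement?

2943360

Let A_j be the event that the j-th constrained one is fixed. By inclusion-exclusion over the 2 events:
Σ_{j=0}^{2} (-1)^j C(2,j)(10-j)!
= C(2,0)·10! - C(2,1)·9! + C(2,2)·8!
= 3628800 - 725760 + 40320
= 2943360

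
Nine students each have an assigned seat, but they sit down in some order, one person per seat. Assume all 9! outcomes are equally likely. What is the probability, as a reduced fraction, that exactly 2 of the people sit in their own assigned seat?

Favorable outcomes: C(9,2)·!7 = 36·1854 = 66744.
Total outcomes: 9! = 362880.
Probability = 66744/362880 = 103/560.

103/560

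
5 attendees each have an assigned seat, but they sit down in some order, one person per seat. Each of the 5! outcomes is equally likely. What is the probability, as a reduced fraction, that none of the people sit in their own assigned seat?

Favorable outcomes: !5 = 44.
Total outcomes: 5! = 120.
Probability = 44/120 = 11/30.

11/30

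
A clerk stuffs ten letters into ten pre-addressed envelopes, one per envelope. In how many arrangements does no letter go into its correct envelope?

1334961

The number of derangements of 10 is !10 = Σ_{k=0}^{10} (-1)^k·10!/k!
= 10! - 10!/1! + 10!/2! - 10!/3! + 10!/4! - 10!/5! + 10!/6! - 10!/7! + 10!/8! - 10!/9! + 10!/10!
= 3628800 - 3628800 + 1814400 - 604800 + 151200 - 30240 + 5040 - 720 + 90 - 10 + 1
= 1334961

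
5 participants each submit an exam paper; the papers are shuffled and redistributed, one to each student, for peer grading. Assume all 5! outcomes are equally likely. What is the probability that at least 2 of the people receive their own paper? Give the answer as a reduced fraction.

31/120

Favorable outcomes: Σ_{i≥2} C(5,i)·!(5-i) = 10·2 + 10·1 + 5·0 + 1·1 = 31.
Total outcomes: 5! = 120.
Probability = 31/120 = 31/120.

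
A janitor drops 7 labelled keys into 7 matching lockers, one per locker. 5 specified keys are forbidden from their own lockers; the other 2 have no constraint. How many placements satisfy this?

2428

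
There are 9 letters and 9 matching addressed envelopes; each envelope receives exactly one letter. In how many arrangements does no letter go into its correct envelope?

133496

!9 = 9! · Σ_{k=0}^{9} (-1)^k/k!
= 9! - 9!/1! + 9!/2! - 9!/3! + 9!/4! - 9!/5! + 9!/6! - 9!/7! + 9!/8! - 9!/9!
= 362880 - 362880 + 181440 - 60480 + 15120 - 3024 + 504 - 72 + 9 - 1
= 133496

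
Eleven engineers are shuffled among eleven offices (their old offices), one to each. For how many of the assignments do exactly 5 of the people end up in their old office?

122430

Pick the 5 fixed positions: C(11,5) = 462 ways.
The other 6 form a derangement: !6 = 265.
Total: 462 × 265 = 122430.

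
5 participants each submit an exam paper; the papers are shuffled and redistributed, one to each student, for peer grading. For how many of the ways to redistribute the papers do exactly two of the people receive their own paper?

20

Choose which 2 of the 5 are fixed: C(5,2) = 10.
The remaining 3 must be deranged: !3 = 2.
Total: 10 × 2 = 20.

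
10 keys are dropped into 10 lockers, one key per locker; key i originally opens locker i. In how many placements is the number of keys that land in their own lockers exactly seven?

Pick the 7 fixed positions: C(10,7) = 120 ways.
The other 3 form a derangement: !3 = 2.
Total: 120 × 2 = 240.

240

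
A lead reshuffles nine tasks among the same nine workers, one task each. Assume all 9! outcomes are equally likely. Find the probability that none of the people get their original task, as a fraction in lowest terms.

16687/45360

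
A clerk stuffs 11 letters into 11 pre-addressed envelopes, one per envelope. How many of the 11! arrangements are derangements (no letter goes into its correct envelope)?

!11 is the nearest integer to 11!/e.
11! = 39916800, and 39916800/e ≈ 14684570.08, so !11 = 14684570.

14684570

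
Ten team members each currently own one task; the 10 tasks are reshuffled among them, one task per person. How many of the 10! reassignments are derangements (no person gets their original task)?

!10 = 10! · Σ_{k=0}^{10} (-1)^k/k!
= 10! - 10!/1! + 10!/2! - 10!/3! + 10!/4! - 10!/5! + 10!/6! - 10!/7! + 10!/8! - 10!/9! + 10!/10!
= 3628800 - 3628800 + 1814400 - 604800 + 151200 - 30240 + 5040 - 720 + 90 - 10 + 1
= 1334961

1334961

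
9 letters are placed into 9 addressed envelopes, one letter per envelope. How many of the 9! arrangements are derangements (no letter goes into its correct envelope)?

133496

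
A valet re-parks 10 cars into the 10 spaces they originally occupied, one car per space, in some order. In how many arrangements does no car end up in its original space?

1334961

!10 is the nearest integer to 10!/e.
10! = 3628800, and 3628800/e ≈ 1334960.92, so !10 = 1334961.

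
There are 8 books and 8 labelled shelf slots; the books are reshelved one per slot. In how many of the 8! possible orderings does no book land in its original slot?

By inclusion-exclusion, !8 = Σ (-1)^k · 8!/k! for k=0..8
= 8! - 8!/1! + 8!/2! - 8!/3! + 8!/4! - 8!/5! + 8!/6! - 8!/7! + 8!/8!
= 40320 - 40320 + 20160 - 6720 + 1680 - 336 + 56 - 8 + 1
= 14833

14833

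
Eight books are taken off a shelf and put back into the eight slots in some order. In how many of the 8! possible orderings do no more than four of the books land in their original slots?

40179

# with exactly i fixed is C(8,i)·!(8-i); sum over i=0..4:
  i=0: C(8,0)·!8 = 1·14833 = 14833
  i=1: C(8,1)·!7 = 8·1854 = 14832
  i=2: C(8,2)·!6 = 28·265 = 7420
  i=3: C(8,3)·!5 = 56·44 = 2464
  i=4: C(8,4)·!4 = 70·9 = 630
Total = 40179.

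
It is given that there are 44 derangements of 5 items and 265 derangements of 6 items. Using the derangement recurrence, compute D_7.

D_7 = (7-1)·(D_6 + D_5) = 6·(265 + 44) = 6·309 = 1854.

1854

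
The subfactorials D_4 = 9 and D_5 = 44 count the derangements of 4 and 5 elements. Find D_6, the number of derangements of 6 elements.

265

D_6 = (6-1)·(D_5 + D_4) = 5·(44 + 9) = 5·53 = 265.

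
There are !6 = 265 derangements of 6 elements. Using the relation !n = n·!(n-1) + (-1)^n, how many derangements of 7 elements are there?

1854

!7 = 7·265 - 1 = 1854.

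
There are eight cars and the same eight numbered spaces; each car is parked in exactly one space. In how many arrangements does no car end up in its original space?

14833

Recurrence: !8 = 7·(!7 + !6).
!8 = 7·(1854 + 265) = 7·2119 = 14833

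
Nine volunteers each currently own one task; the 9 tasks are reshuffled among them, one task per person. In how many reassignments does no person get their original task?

133496

!9 is the nearest integer to 9!/e.
9! = 362880, and 362880/e ≈ 133496.09, so !9 = 133496.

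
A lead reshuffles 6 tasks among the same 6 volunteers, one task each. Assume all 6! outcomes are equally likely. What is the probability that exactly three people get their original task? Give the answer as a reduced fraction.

1/18

Favorable outcomes: C(6,3)·!3 = 20·2 = 40.
Total outcomes: 6! = 720.
Probability = 40/720 = 1/18.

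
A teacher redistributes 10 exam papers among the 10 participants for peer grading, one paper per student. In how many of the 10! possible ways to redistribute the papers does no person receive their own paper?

!10 = 10! · Σ_{k=0}^{10} (-1)^k/k!
= 10! - 10!/1! + 10!/2! - 10!/3! + 10!/4! - 10!/5! + 10!/6! - 10!/7! + 10!/8! - 10!/9! + 10!/10!
= 3628800 - 3628800 + 1814400 - 604800 + 151200 - 30240 + 5040 - 720 + 90 - 10 + 1
= 1334961

1334961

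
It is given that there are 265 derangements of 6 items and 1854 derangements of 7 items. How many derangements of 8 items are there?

D_8 = (8-1)·(D_7 + D_6) = 7·(1854 + 265) = 7·2119 = 14833.

14833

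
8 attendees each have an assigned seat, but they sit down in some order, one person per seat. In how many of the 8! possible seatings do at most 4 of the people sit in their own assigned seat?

Sum C(8,i)·!(8-i) for i = 0..4:
  i=0: C(8,0)·!8 = 1·14833 = 14833
  i=1: C(8,1)·!7 = 8·1854 = 14832
  i=2: C(8,2)·!6 = 28·265 = 7420
  i=3: C(8,3)·!5 = 56·44 = 2464
  i=4: C(8,4)·!4 = 70·9 = 630
Total = 40179.

40179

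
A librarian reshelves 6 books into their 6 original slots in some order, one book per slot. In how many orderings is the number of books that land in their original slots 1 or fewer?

# with exactly i fixed is C(6,i)·!(6-i); sum over i=0..1:
  i=0: C(6,0)·!6 = 1·265 = 265
  i=1: C(6,1)·!5 = 6·44 = 264
Total = 529.

529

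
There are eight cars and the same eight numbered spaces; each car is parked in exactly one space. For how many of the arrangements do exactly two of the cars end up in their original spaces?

7420

Pick the 2 fixed positions: C(8,2) = 28 ways.
The remaining 6 must be deranged: !6 = 265.
Total: 28 × 265 = 7420.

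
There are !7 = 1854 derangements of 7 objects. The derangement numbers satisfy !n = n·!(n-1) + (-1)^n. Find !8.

14833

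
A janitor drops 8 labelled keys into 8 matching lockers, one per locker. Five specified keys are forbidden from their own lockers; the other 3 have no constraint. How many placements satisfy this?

Let A_j be the event that the j-th constrained one is fixed. By inclusion-exclusion over the 5 events:
Σ_{j=0}^{5} (-1)^j C(5,j)(8-j)!
= C(5,0)·8! - C(5,1)·7! + C(5,2)·6! - C(5,3)·5! + C(5,4)·4! - C(5,5)·3!
= 40320 - 25200 + 7200 - 1200 + 120 - 6
= 21234

21234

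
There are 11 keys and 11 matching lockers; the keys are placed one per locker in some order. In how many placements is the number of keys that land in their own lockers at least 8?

386

Sum C(11,i)·!(11-i) for i = 8..11:
  i=8: C(11,8)·!3 = 165·2 = 330
  i=9: C(11,9)·!2 = 55·1 = 55
  i=10: C(11,10)·!1 = 11·0 = 0
  i=11: C(11,11)·!0 = 1·1 = 1
Total = 386.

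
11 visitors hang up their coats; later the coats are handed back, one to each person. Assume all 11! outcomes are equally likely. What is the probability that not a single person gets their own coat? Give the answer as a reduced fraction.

Favorable outcomes: !11 = 14684570.
Total outcomes: 11! = 39916800.
Probability = 14684570/39916800 = 1468457/3991680.

1468457/3991680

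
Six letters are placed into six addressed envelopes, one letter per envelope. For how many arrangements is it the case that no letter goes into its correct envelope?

Use !n = n·!(n-1) + (-1)^n.
!6 = 6·44 + 1 = 265

265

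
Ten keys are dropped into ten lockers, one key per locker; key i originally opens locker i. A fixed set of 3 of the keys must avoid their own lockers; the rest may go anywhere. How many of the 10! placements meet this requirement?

Let A_j be the event that the j-th constrained one is fixed. By inclusion-exclusion over the 3 events:
Σ_{j=0}^{3} (-1)^j C(3,j)(10-j)!
= C(3,0)·10! - C(3,1)·9! + C(3,2)·8! - C(3,3)·7!
= 3628800 - 1088640 + 120960 - 5040
= 2656080

2656080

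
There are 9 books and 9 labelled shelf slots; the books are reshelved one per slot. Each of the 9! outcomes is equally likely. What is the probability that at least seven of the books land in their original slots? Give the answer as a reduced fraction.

37/362880

Favorable outcomes: Σ_{i≥7} C(9,i)·!(9-i) = 36·1 + 9·0 + 1·1 = 37.
Total outcomes: 9! = 362880.
Probability = 37/362880 = 37/362880.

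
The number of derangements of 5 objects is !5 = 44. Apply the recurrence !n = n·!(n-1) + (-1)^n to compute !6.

265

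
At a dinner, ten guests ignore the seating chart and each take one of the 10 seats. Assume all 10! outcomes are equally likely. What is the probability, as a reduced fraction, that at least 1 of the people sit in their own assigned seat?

28319/44800

Favorable outcomes: Σ_{i≥1} C(10,i)·!(10-i) = 10·133496 + 45·14833 + 120·1854 + 210·265 + 252·44 + 210·9 + 120·2 + 45·1 + 10·0 + 1·1 = 2293839.
Total outcomes: 10! = 3628800.
Probability = 2293839/3628800 = 28319/44800.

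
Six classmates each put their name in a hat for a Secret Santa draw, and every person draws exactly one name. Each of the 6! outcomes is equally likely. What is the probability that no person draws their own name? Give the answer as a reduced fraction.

53/144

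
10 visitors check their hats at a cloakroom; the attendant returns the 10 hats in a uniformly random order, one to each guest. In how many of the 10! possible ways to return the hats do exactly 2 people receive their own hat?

Choose which 2 of the 10 are fixed: C(10,2) = 45.
The remaining 8 must be deranged: !8 = 14833.
Total: 45 × 14833 = 667485.

667485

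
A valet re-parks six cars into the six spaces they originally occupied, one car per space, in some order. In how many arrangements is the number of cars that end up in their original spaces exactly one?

Pick the single fixed position: C(6,1) = 6 ways.
The remaining 5 must be deranged: !5 = 44.
Total: 6 × 44 = 264.

264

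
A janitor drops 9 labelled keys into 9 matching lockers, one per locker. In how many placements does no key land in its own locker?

133496

The subfactorial !9 = [9!/e] (nearest integer).
9! = 362880, and 362880/e ≈ 133496.09, so !9 = 133496.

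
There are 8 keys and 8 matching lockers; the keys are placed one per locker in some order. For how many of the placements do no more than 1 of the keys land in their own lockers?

29665

Sum C(8,i)·!(8-i) for i = 0..1:
  i=0: C(8,0)·!8 = 1·14833 = 14833
  i=1: C(8,1)·!7 = 8·1854 = 14832
Total = 29665.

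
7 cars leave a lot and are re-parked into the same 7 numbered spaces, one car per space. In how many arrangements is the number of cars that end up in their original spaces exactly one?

Pick the single fixed position: C(7,1) = 7 ways.
The other 6 form a derangement: !6 = 265.
Total: 7 × 265 = 1855.

1855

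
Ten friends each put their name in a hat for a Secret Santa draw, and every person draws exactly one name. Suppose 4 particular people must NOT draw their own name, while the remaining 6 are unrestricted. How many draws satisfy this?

Let A_j be the event that the j-th constrained one is fixed. By inclusion-exclusion over the 4 events:
Σ_{j=0}^{4} (-1)^j C(4,j)(10-j)!
= C(4,0)·10! - C(4,1)·9! + C(4,2)·8! - C(4,3)·7! + C(4,4)·6!
= 3628800 - 1451520 + 241920 - 20160 + 720
= 2399760

2399760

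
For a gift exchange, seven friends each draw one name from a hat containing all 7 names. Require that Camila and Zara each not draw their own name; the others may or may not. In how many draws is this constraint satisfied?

Inclusion-exclusion on the 2 forbidden self-matches:
Σ_{j=0}^{2} (-1)^j C(2,j)(7-j)!
= C(2,0)·7! - C(2,1)·6! + C(2,2)·5!
= 5040 - 1440 + 120
= 3720

3720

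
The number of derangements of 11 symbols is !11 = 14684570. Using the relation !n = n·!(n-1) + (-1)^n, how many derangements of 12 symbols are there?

176214841

!12 = 12·14684570 + 1 = 176214841.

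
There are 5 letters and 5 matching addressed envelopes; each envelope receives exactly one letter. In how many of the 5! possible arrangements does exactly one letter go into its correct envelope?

Choose which one of the 5 is fixed: C(5,1) = 5.
The other 4 form a derangement: !4 = 9.
Total: 5 × 9 = 45.

45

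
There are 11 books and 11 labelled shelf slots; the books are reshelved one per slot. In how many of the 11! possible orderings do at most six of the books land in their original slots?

# with exactly i fixed is C(11,i)·!(11-i); sum over i=0..6:
  i=0: C(11,0)·!11 = 1·14684570 = 14684570
  i=1: C(11,1)·!10 = 11·1334961 = 14684571
  i=2: C(11,2)·!9 = 55·133496 = 7342280
  i=3: C(11,3)·!8 = 165·14833 = 2447445
  i=4: C(11,4)·!7 = 330·1854 = 611820
  i=5: C(11,5)·!6 = 462·265 = 122430
  i=6: C(11,6)·!5 = 462·44 = 20328
Total = 39913444.

39913444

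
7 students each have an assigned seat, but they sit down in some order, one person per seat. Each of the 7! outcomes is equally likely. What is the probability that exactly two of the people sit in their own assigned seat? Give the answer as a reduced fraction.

11/60

Favorable outcomes: C(7,2)·!5 = 21·44 = 924.
Total outcomes: 7! = 5040.
Probability = 924/5040 = 11/60.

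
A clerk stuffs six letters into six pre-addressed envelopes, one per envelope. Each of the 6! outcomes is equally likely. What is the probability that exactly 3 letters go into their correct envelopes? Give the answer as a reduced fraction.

1/18

Favorable outcomes: C(6,3)·!3 = 20·2 = 40.
Total outcomes: 6! = 720.
Probability = 40/720 = 1/18.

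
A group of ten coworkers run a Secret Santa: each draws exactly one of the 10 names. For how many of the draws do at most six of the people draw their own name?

3628514

# with exactly i fixed is C(10,i)·!(10-i); sum over i=0..6:
  i=0: C(10,0)·!10 = 1·1334961 = 1334961
  i=1: C(10,1)·!9 = 10·133496 = 1334960
  i=2: C(10,2)·!8 = 45·14833 = 667485
  i=3: C(10,3)·!7 = 120·1854 = 222480
  i=4: C(10,4)·!6 = 210·265 = 55650
  i=5: C(10,5)·!5 = 252·44 = 11088
  i=6: C(10,6)·!4 = 210·9 = 1890
Total = 3628514.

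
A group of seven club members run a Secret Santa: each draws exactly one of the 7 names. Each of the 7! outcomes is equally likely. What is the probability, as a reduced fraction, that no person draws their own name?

Favorable outcomes: !7 = 1854.
Total outcomes: 7! = 5040.
Probability = 1854/5040 = 103/280.

103/280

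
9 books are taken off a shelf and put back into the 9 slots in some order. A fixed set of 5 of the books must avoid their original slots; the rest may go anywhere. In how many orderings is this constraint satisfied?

205056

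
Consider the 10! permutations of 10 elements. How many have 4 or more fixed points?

# with exactly i fixed is C(10,i)·!(10-i); sum over i=4..10:
  i=4: C(10,4)·!6 = 210·265 = 55650
  i=5: C(10,5)·!5 = 252·44 = 11088
  i=6: C(10,6)·!4 = 210·9 = 1890
  i=7: C(10,7)·!3 = 120·2 = 240
  i=8: C(10,8)·!2 = 45·1 = 45
  i=9: C(10,9)·!1 = 10·0 = 0
  i=10: C(10,10)·!0 = 1·1 = 1
Total = 68914.

68914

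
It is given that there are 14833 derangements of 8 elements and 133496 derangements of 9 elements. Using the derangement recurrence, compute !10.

!10 = (10-1)·(!9 + !8) = 9·(133496 + 14833) = 9·148329 = 1334961.

1334961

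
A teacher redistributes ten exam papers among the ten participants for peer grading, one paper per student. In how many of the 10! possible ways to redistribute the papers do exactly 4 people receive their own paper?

Choose which 4 of the 10 are fixed: C(10,4) = 210.
The other 6 form a derangement: !6 = 265.
Total: 210 × 265 = 55650.

55650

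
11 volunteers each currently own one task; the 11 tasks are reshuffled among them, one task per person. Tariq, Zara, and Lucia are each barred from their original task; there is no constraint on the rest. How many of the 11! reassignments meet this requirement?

30078720

Let A_j be the event that the j-th constrained one is fixed. By inclusion-exclusion over the 3 events:
Σ_{j=0}^{3} (-1)^j C(3,j)(11-j)!
= C(3,0)·11! - C(3,1)·10! + C(3,2)·9! - C(3,3)·8!
= 39916800 - 10886400 + 1088640 - 40320
= 30078720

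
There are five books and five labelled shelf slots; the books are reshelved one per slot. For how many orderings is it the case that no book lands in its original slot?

44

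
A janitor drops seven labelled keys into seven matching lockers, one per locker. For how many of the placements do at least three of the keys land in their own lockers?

# with exactly i fixed is C(7,i)·!(7-i); sum over i=3..7:
  i=3: C(7,3)·!4 = 35·9 = 315
  i=4: C(7,4)·!3 = 35·2 = 70
  i=5: C(7,5)·!2 = 21·1 = 21
  i=6: C(7,6)·!1 = 7·0 = 0
  i=7: C(7,7)·!0 = 1·1 = 1
Total = 407.

407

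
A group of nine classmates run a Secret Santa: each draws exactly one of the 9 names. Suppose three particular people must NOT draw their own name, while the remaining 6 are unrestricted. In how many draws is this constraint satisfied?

256320

Inclusion-exclusion on the 3 forbidden self-matches:
Σ_{j=0}^{3} (-1)^j C(3,j)(9-j)!
= C(3,0)·9! - C(3,1)·8! + C(3,2)·7! - C(3,3)·6!
= 362880 - 120960 + 15120 - 720
= 256320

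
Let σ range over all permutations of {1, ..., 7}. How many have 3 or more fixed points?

# with exactly i fixed is C(7,i)·!(7-i); sum over i=3..7:
  i=3: C(7,3)·!4 = 35·9 = 315
  i=4: C(7,4)·!3 = 35·2 = 70
  i=5: C(7,5)·!2 = 21·1 = 21
  i=6: C(7,6)·!1 = 7·0 = 0
  i=7: C(7,7)·!0 = 1·1 = 1
Total = 407.

407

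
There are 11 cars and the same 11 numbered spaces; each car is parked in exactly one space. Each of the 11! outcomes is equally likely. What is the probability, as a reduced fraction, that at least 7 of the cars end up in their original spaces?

839/9979200

Favorable outcomes: Σ_{i≥7} C(11,i)·!(11-i) = 330·9 + 165·2 + 55·1 + 11·0 + 1·1 = 3356.
Total outcomes: 11! = 39916800.
Probability = 3356/39916800 = 839/9979200.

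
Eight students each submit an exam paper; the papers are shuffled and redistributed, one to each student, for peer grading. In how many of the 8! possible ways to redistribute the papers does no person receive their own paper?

14833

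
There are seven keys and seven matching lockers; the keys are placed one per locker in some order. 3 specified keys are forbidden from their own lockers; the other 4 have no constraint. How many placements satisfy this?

Let A_j be the event that the j-th constrained one is fixed. By inclusion-exclusion over the 3 events:
Σ_{j=0}^{3} (-1)^j C(3,j)(7-j)!
= C(3,0)·7! - C(3,1)·6! + C(3,2)·5! - C(3,3)·4!
= 5040 - 2160 + 360 - 24
= 3216

3216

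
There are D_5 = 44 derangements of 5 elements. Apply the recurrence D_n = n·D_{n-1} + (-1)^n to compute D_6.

265

D_6 = 6·44 + 1 = 265.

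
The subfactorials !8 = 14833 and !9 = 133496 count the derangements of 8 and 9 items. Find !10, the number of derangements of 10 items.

!10 = (10-1)·(!9 + !8) = 9·(133496 + 14833) = 9·148329 = 1334961.

1334961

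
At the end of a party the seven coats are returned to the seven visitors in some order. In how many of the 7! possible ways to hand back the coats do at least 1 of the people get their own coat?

3186

# with exactly i fixed is C(7,i)·!(7-i); sum over i=1..7:
  i=1: C(7,1)·!6 = 7·265 = 1855
  i=2: C(7,2)·!5 = 21·44 = 924
  i=3: C(7,3)·!4 = 35·9 = 315
  i=4: C(7,4)·!3 = 35·2 = 70
  i=5: C(7,5)·!2 = 21·1 = 21
  i=6: C(7,6)·!1 = 7·0 = 0
  i=7: C(7,7)·!0 = 1·1 = 1
Total = 3186.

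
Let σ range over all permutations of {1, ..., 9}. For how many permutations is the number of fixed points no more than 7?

362879

# with exactly i fixed is C(9,i)·!(9-i); sum over i=0..7:
  i=0: C(9,0)·!9 = 1·133496 = 133496
  i=1: C(9,1)·!8 = 9·14833 = 133497
  i=2: C(9,2)·!7 = 36·1854 = 66744
  i=3: C(9,3)·!6 = 84·265 = 22260
  i=4: C(9,4)·!5 = 126·44 = 5544
  i=5: C(9,5)·!4 = 126·9 = 1134
  i=6: C(9,6)·!3 = 84·2 = 168
  i=7: C(9,7)·!2 = 36·1 = 36
Total = 362879.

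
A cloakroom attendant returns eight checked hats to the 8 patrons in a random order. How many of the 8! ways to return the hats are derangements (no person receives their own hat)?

The number of derangements of 8 is !8 = Σ_{k=0}^{8} (-1)^k·8!/k!
= 8! - 8!/1! + 8!/2! - 8!/3! + 8!/4! - 8!/5! + 8!/6! - 8!/7! + 8!/8!
= 40320 - 40320 + 20160 - 6720 + 1680 - 336 + 56 - 8 + 1
= 14833

14833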